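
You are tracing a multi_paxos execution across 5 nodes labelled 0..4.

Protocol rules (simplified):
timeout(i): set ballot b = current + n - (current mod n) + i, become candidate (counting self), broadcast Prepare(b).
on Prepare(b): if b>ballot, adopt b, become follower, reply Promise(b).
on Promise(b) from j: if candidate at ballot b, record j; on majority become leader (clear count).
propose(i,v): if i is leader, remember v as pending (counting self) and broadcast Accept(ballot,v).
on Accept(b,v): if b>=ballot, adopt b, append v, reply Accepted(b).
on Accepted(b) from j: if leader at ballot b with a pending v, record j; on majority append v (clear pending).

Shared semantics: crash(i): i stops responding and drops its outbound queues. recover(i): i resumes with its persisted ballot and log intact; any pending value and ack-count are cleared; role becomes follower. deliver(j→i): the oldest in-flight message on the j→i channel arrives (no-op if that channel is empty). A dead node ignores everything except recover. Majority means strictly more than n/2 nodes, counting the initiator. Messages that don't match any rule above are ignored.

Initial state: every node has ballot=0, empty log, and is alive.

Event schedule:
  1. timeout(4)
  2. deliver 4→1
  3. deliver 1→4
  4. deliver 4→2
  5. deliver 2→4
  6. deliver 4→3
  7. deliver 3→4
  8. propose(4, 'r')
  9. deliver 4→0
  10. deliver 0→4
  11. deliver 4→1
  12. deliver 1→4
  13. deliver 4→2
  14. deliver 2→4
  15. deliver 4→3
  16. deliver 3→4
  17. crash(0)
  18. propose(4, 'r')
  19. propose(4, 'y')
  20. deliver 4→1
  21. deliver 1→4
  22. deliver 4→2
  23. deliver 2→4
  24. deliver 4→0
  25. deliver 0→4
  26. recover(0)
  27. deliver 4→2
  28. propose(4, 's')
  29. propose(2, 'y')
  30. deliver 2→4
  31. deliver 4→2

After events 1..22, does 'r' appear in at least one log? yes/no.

1. timeout(4):  <4:cand b9 ->
2. deliver 4→1:  <1:foll b9 ->
3. deliver 1→4:  nop
4. deliver 4→2:  <2:foll b9 ->
5. deliver 2→4:  <4:lead b9 ->
6. deliver 4→3:  <3:foll b9 ->
7. deliver 3→4:  nop
8. propose(4,'r'):  nop
9. deliver 4→0:  <0:foll b9 ->
10. deliver 0→4:  nop
11. deliver 4→1:  <1:foll b9 r>
12. deliver 1→4:  nop
13. deliver 4→2:  <2:foll b9 r>
14. deliver 2→4:  <4:lead b9 r>
15. deliver 4→3:  <3:foll b9 r>
16. deliver 3→4:  nop
17. crash(0):  <0:✗foll b9 ->
18. propose(4,'r'):  nop
19. propose(4,'y'):  nop
20. deliver 4→1:  <1:foll b9 r,r>
21. deliver 1→4:  nop
22. deliver 4→2:  <2:foll b9 r,r>

yes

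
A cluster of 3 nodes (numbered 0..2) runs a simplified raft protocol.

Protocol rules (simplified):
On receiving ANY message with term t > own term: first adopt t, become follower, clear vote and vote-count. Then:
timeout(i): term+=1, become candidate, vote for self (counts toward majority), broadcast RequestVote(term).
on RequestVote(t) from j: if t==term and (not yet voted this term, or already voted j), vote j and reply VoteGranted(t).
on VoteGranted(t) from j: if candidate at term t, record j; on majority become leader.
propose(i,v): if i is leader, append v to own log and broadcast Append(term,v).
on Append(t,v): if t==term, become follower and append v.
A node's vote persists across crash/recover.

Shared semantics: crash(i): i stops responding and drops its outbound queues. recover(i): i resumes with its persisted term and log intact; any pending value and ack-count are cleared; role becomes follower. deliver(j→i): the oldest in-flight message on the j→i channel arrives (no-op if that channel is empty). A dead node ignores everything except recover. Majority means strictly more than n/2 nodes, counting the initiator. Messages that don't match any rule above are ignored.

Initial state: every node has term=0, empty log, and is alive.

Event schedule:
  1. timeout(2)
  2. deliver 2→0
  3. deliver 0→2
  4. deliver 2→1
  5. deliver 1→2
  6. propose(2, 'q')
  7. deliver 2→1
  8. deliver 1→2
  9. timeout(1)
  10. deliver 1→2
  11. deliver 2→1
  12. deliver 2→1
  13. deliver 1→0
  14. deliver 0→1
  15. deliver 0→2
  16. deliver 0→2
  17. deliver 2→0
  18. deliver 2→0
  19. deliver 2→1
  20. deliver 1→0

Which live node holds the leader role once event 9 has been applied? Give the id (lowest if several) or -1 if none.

2

step 1 timeout(2): 2={cand,t=1,log=-}
step 2 deliver 2→0: 0={foll,t=1,log=-}
step 3 deliver 0→2: 2={lead,t=1,log=-}
step 4 deliver 2→1: 1={foll,t=1,log=-}
step 5 deliver 1→2: —
step 6 propose(2,'q'): 2={lead,t=1,log=q}
step 7 deliver 2→1: 1={foll,t=1,log=q}
step 8 deliver 1→2: —
step 9 timeout(1): 1={cand,t=2,log=q}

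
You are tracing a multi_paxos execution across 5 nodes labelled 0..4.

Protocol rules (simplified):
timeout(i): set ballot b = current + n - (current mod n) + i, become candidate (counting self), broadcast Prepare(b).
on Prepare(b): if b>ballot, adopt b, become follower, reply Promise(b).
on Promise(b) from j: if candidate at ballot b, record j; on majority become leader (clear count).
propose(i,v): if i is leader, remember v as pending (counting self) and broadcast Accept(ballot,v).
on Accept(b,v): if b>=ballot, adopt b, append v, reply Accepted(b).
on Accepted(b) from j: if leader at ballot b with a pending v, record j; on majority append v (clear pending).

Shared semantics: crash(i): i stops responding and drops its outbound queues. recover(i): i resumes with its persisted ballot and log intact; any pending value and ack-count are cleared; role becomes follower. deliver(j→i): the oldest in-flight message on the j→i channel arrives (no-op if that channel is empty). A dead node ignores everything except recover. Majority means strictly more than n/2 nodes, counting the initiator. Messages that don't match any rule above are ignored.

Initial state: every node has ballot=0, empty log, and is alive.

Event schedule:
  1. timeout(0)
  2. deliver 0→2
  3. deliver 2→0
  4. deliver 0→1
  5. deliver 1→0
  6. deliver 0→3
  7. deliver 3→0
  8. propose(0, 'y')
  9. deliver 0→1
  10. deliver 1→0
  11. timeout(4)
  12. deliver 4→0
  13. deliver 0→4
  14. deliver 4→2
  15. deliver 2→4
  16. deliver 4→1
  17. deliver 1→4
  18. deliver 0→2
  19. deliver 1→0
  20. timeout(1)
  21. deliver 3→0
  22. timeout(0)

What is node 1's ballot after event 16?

9

[1] timeout(0) → N0(cand b5 [-])
[2] deliver 0→2 → N2(foll b5 [-])
[3] deliver 2→0 → ∅
[4] deliver 0→1 → N1(foll b5 [-])
[5] deliver 1→0 → N0(lead b5 [-])
[6] deliver 0→3 → N3(foll b5 [-])
[7] deliver 3→0 → ∅
[8] propose(0,'y') → ∅
[9] deliver 0→1 → N1(foll b5 [y])
[10] deliver 1→0 → ∅
[11] timeout(4) → N4(cand b9 [-])
[12] deliver 4→0 → N0(foll b9 [-])
[13] deliver 0→4 → ∅
[14] deliver 4→2 → N2(foll b9 [-])
[15] deliver 2→4 → ∅
[16] deliver 4→1 → N1(foll b9 [y])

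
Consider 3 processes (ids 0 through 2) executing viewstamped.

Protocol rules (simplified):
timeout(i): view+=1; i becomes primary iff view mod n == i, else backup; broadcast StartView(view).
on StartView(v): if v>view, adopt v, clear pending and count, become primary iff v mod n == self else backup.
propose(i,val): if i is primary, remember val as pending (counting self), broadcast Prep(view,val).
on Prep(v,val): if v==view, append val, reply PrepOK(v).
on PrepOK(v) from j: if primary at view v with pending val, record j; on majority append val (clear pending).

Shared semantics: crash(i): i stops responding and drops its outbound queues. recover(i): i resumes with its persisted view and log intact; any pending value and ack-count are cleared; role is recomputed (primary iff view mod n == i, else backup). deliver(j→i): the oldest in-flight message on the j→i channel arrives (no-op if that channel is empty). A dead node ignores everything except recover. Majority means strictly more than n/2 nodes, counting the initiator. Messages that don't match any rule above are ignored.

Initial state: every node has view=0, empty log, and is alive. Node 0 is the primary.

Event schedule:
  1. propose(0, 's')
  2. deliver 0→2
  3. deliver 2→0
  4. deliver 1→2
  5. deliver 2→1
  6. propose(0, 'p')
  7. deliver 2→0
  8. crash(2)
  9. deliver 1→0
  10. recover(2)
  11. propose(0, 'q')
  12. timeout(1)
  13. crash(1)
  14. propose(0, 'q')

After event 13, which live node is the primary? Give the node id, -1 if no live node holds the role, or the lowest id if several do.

1. propose(0,'s'):  nop
2. deliver 0→2:  <2:back v0 s>
3. deliver 2→0:  <0:prim v0 s>
4. deliver 1→2:  nop
5. deliver 2→1:  nop
6. propose(0,'p'):  nop
7. deliver 2→0:  nop
8. crash(2):  <2:✗back v0 s>
9. deliver 1→0:  nop
10. recover(2):  <2:back v0 s>
11. propose(0,'q'):  nop
12. timeout(1):  <1:prim v1 ->
13. crash(1):  <1:✗prim v1 ->

0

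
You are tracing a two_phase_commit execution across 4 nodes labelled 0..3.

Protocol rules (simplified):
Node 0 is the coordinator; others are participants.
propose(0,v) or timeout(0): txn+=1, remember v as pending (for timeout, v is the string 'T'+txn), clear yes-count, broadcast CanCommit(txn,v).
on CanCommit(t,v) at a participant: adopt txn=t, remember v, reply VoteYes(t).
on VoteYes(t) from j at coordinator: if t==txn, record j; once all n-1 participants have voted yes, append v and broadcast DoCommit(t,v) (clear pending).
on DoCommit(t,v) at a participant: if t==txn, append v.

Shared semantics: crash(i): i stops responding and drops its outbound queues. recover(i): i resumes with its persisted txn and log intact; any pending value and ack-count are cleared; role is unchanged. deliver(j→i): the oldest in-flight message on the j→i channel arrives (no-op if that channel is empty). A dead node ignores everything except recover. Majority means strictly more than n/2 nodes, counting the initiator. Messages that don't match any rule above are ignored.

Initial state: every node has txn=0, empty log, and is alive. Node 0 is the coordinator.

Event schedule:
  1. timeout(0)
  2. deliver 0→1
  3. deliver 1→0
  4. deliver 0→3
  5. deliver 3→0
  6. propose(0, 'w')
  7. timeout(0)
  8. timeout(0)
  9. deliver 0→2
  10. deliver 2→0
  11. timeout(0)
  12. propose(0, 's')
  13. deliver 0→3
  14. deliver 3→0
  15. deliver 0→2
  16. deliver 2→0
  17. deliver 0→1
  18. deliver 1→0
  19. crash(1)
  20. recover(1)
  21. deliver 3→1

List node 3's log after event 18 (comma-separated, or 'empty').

[1] timeout(0) → N0(coor t1 [-])
[2] deliver 0→1 → N1(part t1 [-])
[3] deliver 1→0 → ∅
[4] deliver 0→3 → N3(part t1 [-])
[5] deliver 3→0 → ∅
[6] propose(0,'w') → N0(coor t2 [-])
[7] timeout(0) → N0(coor t3 [-])
[8] timeout(0) → N0(coor t4 [-])
[9] deliver 0→2 → N2(part t1 [-])
[10] deliver 2→0 → ∅
[11] timeout(0) → N0(coor t5 [-])
[12] propose(0,'s') → N0(coor t6 [-])
[13] deliver 0→3 → N3(part t2 [-])
[14] deliver 3→0 → ∅
[15] deliver 0→2 → N2(part t2 [-])
[16] deliver 2→0 → ∅
[17] deliver 0→1 → N1(part t2 [-])
[18] deliver 1→0 → ∅

empty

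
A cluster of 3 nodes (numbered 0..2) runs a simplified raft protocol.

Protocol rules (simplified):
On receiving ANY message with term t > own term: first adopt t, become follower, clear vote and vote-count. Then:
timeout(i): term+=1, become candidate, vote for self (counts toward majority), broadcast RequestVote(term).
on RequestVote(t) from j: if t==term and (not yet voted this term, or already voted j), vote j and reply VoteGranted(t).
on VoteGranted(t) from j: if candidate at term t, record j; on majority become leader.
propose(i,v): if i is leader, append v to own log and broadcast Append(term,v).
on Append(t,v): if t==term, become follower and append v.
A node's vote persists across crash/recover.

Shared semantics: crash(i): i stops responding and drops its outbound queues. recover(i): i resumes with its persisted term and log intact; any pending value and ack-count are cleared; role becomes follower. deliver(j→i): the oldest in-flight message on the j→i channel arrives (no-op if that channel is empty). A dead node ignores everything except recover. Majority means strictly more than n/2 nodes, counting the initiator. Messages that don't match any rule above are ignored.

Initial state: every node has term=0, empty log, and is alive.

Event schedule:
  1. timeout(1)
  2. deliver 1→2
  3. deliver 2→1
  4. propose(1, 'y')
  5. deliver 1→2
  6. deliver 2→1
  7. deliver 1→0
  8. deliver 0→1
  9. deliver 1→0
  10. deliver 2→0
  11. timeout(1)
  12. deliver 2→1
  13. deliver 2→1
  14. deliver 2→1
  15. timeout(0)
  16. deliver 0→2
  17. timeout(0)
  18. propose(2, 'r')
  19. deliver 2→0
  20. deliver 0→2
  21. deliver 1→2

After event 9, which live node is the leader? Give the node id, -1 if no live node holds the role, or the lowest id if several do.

1

after 1 — timeout(1): n1:cand/t1/[-]
after 2 — deliver 1→2: n2:foll/t1/[-]
after 3 — deliver 2→1: n1:lead/t1/[-]
after 4 — propose(1,'y'): n1:lead/t1/[y]
after 5 — deliver 1→2: n2:foll/t1/[y]
after 6 — deliver 2→1: ·
after 7 — deliver 1→0: n0:foll/t1/[-]
after 8 — deliver 0→1: ·
after 9 — deliver 1→0: n0:foll/t1/[y]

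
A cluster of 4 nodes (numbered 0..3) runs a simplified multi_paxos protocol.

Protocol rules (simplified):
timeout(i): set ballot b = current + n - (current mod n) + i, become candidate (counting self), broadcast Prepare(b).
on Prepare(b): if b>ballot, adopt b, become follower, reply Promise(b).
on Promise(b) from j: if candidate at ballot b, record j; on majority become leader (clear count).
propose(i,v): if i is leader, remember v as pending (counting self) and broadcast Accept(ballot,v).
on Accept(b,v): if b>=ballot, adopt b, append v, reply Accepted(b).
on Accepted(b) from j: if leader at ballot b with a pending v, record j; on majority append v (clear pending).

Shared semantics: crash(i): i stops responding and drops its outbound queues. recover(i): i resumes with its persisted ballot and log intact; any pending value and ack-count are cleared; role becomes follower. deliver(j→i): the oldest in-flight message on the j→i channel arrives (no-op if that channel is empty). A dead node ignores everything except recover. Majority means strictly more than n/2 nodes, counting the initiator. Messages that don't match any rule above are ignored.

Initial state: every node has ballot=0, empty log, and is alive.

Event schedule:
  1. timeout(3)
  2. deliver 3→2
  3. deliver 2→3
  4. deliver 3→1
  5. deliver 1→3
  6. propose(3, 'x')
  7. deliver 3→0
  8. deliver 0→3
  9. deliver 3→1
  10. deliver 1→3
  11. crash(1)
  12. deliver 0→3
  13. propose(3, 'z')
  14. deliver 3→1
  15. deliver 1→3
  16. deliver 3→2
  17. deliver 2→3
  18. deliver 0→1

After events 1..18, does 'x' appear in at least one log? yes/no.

e1 timeout(3): 3[cand,b=7,-]
e2 deliver 3→2: 2[foll,b=7,-]
e3 deliver 2→3: ·
e4 deliver 3→1: 1[foll,b=7,-]
e5 deliver 1→3: 3[lead,b=7,-]
e6 propose(3,'x'): ·
e7 deliver 3→0: 0[foll,b=7,-]
e8 deliver 0→3: ·
e9 deliver 3→1: 1[foll,b=7,x]
e10 deliver 1→3: ·
e11 crash(1): 1[✗foll,b=7,x]
e12 deliver 0→3: ·
e13 propose(3,'z'): ·
e14 deliver 3→1: ·
e15 deliver 1→3: ·
e16 deliver 3→2: 2[foll,b=7,x]
e17 deliver 2→3: ·
e18 deliver 0→1: ·

yes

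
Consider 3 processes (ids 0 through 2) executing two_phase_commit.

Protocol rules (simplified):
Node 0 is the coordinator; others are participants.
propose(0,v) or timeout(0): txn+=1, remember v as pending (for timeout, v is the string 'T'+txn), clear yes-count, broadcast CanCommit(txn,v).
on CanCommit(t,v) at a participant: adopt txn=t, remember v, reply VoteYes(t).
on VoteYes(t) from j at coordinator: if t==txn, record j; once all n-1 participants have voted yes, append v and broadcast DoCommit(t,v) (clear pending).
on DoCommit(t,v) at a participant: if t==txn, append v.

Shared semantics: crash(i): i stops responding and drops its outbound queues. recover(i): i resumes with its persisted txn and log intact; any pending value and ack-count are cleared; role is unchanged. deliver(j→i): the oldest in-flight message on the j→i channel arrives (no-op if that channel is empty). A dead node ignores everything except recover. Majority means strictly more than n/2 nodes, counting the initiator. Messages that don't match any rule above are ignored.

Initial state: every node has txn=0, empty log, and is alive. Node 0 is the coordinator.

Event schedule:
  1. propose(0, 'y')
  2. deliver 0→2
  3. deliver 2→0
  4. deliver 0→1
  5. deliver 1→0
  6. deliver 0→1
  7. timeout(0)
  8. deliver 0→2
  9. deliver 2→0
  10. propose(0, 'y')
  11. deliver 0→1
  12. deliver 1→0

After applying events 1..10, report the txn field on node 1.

1

e1 propose(0,'y'): 0[coor,t=1,-]
e2 deliver 0→2: 2[part,t=1,-]
e3 deliver 2→0: ·
e4 deliver 0→1: 1[part,t=1,-]
e5 deliver 1→0: 0[coor,t=1,y]
e6 deliver 0→1: 1[part,t=1,y]
e7 timeout(0): 0[coor,t=2,y]
e8 deliver 0→2: 2[part,t=1,y]
e9 deliver 2→0: ·
e10 propose(0,'y'): 0[coor,t=3,y]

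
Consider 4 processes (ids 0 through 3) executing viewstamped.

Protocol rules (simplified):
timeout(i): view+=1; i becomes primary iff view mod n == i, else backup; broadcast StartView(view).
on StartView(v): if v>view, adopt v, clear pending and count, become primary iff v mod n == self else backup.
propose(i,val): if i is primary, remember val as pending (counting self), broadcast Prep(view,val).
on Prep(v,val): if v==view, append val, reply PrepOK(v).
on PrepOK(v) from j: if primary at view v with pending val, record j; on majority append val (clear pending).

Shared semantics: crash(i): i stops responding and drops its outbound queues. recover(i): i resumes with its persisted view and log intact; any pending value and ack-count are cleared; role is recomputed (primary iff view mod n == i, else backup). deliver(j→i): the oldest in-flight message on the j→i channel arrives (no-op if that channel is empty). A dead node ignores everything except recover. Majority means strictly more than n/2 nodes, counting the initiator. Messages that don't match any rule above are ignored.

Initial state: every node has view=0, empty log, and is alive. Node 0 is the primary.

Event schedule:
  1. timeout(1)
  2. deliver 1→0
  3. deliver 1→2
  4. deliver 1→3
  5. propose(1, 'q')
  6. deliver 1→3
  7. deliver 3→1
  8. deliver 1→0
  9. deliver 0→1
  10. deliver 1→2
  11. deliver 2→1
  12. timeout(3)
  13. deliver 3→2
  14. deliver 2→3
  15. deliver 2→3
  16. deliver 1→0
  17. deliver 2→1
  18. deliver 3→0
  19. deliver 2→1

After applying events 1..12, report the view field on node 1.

after 1 — timeout(1): n1:prim/v1/[-]
after 2 — deliver 1→0: n0:back/v1/[-]
after 3 — deliver 1→2: n2:back/v1/[-]
after 4 — deliver 1→3: n3:back/v1/[-]
after 5 — propose(1,'q'): ·
after 6 — deliver 1→3: n3:back/v1/[q]
after 7 — deliver 3→1: ·
after 8 — deliver 1→0: n0:back/v1/[q]
after 9 — deliver 0→1: n1:prim/v1/[q]
after 10 — deliver 1→2: n2:back/v1/[q]
after 11 — deliver 2→1: ·
after 12 — timeout(3): n3:back/v2/[q]

1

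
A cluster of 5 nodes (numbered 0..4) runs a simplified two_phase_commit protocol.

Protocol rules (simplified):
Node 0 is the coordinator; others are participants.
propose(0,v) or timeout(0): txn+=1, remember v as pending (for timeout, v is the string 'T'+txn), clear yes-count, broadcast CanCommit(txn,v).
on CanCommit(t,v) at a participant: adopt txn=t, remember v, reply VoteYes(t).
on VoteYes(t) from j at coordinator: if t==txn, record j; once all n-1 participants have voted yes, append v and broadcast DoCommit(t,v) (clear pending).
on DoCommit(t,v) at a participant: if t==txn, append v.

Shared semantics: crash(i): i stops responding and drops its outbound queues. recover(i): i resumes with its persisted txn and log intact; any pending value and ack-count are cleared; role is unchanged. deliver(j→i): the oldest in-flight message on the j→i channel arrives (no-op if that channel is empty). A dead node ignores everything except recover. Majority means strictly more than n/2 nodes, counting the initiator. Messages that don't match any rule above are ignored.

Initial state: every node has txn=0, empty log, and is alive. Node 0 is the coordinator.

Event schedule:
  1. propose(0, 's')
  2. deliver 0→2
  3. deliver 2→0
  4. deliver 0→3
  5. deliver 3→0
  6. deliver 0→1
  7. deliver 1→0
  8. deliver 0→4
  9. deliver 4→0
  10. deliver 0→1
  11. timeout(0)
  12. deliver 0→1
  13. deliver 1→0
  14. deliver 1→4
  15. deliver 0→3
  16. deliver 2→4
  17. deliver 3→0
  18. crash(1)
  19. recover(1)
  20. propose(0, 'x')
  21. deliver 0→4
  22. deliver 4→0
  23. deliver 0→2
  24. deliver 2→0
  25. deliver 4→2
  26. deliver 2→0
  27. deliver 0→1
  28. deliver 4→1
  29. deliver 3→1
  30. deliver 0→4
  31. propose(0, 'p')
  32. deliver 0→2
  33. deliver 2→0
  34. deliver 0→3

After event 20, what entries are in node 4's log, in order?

step 1 propose(0,'s'): 0={coor,t=1,log=-}
step 2 deliver 0→2: 2={part,t=1,log=-}
step 3 deliver 2→0: —
step 4 deliver 0→3: 3={part,t=1,log=-}
step 5 deliver 3→0: —
step 6 deliver 0→1: 1={part,t=1,log=-}
step 7 deliver 1→0: —
step 8 deliver 0→4: 4={part,t=1,log=-}
step 9 deliver 4→0: 0={coor,t=1,log=s}
step 10 deliver 0→1: 1={part,t=1,log=s}
step 11 timeout(0): 0={coor,t=2,log=s}
step 12 deliver 0→1: 1={part,t=2,log=s}
step 13 deliver 1→0: —
step 14 deliver 1→4: —
step 15 deliver 0→3: 3={part,t=1,log=s}
step 16 deliver 2→4: —
step 17 deliver 3→0: —
step 18 crash(1): 1={✗part,t=2,log=s}
step 19 recover(1): 1={part,t=2,log=s}
step 20 propose(0,'x'): 0={coor,t=3,log=s}

empty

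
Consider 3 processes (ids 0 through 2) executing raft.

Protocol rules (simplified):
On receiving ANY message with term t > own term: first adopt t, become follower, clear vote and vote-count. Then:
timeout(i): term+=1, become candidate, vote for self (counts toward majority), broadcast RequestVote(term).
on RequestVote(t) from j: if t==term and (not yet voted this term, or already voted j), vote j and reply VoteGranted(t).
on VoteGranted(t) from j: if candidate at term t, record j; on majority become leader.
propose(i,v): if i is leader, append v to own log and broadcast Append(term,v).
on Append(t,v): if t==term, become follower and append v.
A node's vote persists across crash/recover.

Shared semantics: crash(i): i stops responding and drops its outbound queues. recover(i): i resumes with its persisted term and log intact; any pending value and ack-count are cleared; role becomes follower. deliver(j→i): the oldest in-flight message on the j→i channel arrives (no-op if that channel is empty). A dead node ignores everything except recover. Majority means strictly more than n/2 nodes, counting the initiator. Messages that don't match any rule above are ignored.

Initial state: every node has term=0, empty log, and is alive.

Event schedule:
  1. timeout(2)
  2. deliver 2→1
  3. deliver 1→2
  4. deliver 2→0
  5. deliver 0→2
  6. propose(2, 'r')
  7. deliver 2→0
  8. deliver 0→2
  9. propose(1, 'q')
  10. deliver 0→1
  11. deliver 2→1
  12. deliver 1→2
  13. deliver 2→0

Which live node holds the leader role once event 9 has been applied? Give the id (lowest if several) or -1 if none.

[1] timeout(2) → N2(cand t1 [-])
[2] deliver 2→1 → N1(foll t1 [-])
[3] deliver 1→2 → N2(lead t1 [-])
[4] deliver 2→0 → N0(foll t1 [-])
[5] deliver 0→2 → ∅
[6] propose(2,'r') → N2(lead t1 [r])
[7] deliver 2→0 → N0(foll t1 [r])
[8] deliver 0→2 → ∅
[9] propose(1,'q') → ∅

2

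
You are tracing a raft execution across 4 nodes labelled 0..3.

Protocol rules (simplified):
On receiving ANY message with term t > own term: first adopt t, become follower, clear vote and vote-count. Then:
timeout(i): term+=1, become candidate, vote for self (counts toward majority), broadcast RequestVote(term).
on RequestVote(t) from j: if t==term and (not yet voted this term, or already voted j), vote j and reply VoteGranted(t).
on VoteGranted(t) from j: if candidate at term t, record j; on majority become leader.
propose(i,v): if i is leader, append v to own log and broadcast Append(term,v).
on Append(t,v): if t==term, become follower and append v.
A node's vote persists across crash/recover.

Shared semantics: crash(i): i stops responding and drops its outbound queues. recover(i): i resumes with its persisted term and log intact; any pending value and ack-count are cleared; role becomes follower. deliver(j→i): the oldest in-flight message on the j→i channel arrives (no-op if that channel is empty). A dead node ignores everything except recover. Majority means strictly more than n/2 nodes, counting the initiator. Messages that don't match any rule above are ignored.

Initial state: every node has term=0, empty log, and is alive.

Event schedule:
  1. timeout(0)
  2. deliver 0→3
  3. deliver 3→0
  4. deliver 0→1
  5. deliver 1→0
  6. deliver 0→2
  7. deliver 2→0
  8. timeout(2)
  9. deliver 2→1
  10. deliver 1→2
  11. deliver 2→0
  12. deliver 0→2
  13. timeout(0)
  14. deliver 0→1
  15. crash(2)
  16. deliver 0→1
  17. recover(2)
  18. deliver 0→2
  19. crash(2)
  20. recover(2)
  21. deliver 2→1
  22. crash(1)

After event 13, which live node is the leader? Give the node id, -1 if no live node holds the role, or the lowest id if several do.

2

step 1 timeout(0): 0={cand,t=1,log=-}
step 2 deliver 0→3: 3={foll,t=1,log=-}
step 3 deliver 3→0: —
step 4 deliver 0→1: 1={foll,t=1,log=-}
step 5 deliver 1→0: 0={lead,t=1,log=-}
step 6 deliver 0→2: 2={foll,t=1,log=-}
step 7 deliver 2→0: —
step 8 timeout(2): 2={cand,t=2,log=-}
step 9 deliver 2→1: 1={foll,t=2,log=-}
step 10 deliver 1→2: —
step 11 deliver 2→0: 0={foll,t=2,log=-}
step 12 deliver 0→2: 2={lead,t=2,log=-}
step 13 timeout(0): 0={cand,t=3,log=-}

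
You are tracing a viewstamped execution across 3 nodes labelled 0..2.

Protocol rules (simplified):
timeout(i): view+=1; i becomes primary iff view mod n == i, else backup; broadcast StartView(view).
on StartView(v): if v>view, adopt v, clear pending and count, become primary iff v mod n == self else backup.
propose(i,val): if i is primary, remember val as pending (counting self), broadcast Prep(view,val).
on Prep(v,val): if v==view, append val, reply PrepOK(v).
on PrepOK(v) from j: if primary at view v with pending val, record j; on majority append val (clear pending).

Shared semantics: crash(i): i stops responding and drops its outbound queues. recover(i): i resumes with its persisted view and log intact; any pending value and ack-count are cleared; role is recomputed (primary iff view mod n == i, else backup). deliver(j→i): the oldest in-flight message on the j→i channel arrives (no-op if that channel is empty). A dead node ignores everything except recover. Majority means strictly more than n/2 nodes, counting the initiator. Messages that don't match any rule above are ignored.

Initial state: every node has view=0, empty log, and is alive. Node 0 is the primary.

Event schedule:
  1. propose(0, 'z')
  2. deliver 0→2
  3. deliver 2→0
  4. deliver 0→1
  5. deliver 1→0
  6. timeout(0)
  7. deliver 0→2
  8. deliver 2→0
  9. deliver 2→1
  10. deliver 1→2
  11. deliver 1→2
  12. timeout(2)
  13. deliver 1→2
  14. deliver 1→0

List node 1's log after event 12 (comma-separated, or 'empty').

z

step 1 propose(0,'z'): —
step 2 deliver 0→2: 2={back,v=0,log=z}
step 3 deliver 2→0: 0={prim,v=0,log=z}
step 4 deliver 0→1: 1={back,v=0,log=z}
step 5 deliver 1→0: —
step 6 timeout(0): 0={back,v=1,log=z}
step 7 deliver 0→2: 2={back,v=1,log=z}
step 8 deliver 2→0: —
step 9 deliver 2→1: —
step 10 deliver 1→2: —
step 11 deliver 1→2: —
step 12 timeout(2): 2={prim,v=2,log=z}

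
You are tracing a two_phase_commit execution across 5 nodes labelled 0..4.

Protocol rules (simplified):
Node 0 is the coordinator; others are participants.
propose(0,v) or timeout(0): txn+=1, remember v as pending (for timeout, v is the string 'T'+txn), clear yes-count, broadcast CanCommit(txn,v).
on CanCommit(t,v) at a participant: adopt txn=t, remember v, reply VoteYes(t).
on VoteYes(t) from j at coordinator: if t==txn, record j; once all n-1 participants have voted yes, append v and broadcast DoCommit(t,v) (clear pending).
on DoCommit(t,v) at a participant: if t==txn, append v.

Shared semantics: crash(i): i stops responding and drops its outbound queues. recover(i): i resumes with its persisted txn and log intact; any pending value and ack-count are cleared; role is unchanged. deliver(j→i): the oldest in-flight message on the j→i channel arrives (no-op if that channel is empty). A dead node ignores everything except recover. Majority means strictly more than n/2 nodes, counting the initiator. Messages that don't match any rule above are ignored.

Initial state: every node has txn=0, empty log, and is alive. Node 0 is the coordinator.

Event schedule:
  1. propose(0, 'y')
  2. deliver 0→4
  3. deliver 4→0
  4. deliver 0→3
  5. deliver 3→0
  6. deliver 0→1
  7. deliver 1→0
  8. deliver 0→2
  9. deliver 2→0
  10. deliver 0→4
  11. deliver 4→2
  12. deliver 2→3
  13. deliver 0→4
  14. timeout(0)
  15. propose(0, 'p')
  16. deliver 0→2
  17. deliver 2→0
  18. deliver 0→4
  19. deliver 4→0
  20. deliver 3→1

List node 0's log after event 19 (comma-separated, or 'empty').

y

step 1 propose(0,'y'): 0={coor,t=1,log=-}
step 2 deliver 0→4: 4={part,t=1,log=-}
step 3 deliver 4→0: —
step 4 deliver 0→3: 3={part,t=1,log=-}
step 5 deliver 3→0: —
step 6 deliver 0→1: 1={part,t=1,log=-}
step 7 deliver 1→0: —
step 8 deliver 0→2: 2={part,t=1,log=-}
step 9 deliver 2→0: 0={coor,t=1,log=y}
step 10 deliver 0→4: 4={part,t=1,log=y}
step 11 deliver 4→2: —
step 12 deliver 2→3: —
step 13 deliver 0→4: —
step 14 timeout(0): 0={coor,t=2,log=y}
step 15 propose(0,'p'): 0={coor,t=3,log=y}
step 16 deliver 0→2: 2={part,t=1,log=y}
step 17 deliver 2→0: —
step 18 deliver 0→4: 4={part,t=2,log=y}
step 19 deliver 4→0: —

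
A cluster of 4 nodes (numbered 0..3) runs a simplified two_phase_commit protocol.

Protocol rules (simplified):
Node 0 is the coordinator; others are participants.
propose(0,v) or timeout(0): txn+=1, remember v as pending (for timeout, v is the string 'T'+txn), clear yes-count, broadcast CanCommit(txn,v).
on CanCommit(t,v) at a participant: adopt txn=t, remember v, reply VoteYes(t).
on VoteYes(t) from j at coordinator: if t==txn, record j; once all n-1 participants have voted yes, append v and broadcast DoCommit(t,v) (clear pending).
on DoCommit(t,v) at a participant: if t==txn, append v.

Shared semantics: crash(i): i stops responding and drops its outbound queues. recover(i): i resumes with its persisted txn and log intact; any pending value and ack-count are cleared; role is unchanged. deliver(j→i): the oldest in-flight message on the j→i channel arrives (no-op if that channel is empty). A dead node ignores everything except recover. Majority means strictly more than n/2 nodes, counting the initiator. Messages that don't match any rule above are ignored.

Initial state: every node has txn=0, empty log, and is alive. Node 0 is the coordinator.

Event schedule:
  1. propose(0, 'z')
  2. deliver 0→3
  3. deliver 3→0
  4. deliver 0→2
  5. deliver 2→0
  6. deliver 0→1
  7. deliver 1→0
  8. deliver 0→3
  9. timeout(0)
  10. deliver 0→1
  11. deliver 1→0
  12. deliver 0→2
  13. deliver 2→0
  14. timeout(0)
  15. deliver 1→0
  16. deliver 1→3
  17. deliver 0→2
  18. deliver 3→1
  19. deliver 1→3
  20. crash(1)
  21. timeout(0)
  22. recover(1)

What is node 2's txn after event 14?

1

step 1 propose(0,'z'): 0={coor,t=1,log=-}
step 2 deliver 0→3: 3={part,t=1,log=-}
step 3 deliver 3→0: —
step 4 deliver 0→2: 2={part,t=1,log=-}
step 5 deliver 2→0: —
step 6 deliver 0→1: 1={part,t=1,log=-}
step 7 deliver 1→0: 0={coor,t=1,log=z}
step 8 deliver 0→3: 3={part,t=1,log=z}
step 9 timeout(0): 0={coor,t=2,log=z}
step 10 deliver 0→1: 1={part,t=1,log=z}
step 11 deliver 1→0: —
step 12 deliver 0→2: 2={part,t=1,log=z}
step 13 deliver 2→0: —
step 14 timeout(0): 0={coor,t=3,log=z}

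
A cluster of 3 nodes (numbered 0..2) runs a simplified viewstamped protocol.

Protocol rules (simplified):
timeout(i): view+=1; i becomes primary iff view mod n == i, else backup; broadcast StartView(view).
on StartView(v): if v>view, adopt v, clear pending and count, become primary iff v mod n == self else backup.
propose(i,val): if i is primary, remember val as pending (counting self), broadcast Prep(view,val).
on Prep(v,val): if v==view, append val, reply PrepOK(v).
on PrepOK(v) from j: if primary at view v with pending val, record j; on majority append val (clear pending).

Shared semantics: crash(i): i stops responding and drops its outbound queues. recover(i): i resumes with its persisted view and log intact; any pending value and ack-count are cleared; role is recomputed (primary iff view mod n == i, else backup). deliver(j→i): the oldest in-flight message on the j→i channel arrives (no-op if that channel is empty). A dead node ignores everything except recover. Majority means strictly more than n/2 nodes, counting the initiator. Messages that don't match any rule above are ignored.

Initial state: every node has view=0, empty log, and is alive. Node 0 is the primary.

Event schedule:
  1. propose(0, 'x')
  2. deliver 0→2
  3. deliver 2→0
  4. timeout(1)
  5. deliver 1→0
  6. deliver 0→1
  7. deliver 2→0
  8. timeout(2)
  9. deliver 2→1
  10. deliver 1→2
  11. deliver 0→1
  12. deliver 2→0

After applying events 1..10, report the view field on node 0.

1

1. propose(0,'x'):  nop
2. deliver 0→2:  <2:back v0 x>
3. deliver 2→0:  <0:prim v0 x>
4. timeout(1):  <1:prim v1 ->
5. deliver 1→0:  <0:back v1 x>
6. deliver 0→1:  nop
7. deliver 2→0:  nop
8. timeout(2):  <2:back v1 x>
9. deliver 2→1:  nop
10. deliver 1→2:  nop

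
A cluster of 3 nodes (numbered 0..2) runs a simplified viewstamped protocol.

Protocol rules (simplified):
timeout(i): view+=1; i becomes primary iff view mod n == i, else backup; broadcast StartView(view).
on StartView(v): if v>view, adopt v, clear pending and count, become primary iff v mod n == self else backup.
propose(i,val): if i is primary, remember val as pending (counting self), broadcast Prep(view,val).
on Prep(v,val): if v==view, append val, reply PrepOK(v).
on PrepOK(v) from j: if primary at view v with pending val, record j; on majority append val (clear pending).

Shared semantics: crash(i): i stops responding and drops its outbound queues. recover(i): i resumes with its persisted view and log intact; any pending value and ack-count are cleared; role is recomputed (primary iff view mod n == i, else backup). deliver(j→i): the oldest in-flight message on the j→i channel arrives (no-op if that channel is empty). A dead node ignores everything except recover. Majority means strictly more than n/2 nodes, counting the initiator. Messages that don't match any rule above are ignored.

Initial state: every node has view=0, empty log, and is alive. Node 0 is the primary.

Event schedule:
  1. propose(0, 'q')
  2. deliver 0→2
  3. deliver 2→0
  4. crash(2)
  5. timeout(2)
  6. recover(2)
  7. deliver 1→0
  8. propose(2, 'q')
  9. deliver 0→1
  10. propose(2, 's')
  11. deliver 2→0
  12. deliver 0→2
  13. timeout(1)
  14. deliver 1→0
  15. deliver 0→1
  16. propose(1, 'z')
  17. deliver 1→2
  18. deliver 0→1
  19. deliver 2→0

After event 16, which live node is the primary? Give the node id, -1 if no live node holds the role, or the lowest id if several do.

step 1 propose(0,'q'): —
step 2 deliver 0→2: 2={back,v=0,log=q}
step 3 deliver 2→0: 0={prim,v=0,log=q}
step 4 crash(2): 2={✗back,v=0,log=q}
step 5 timeout(2): —
step 6 recover(2): 2={back,v=0,log=q}
step 7 deliver 1→0: —
step 8 propose(2,'q'): —
step 9 deliver 0→1: 1={back,v=0,log=q}
step 10 propose(2,'s'): —
step 11 deliver 2→0: —
step 12 deliver 0→2: —
step 13 timeout(1): 1={prim,v=1,log=q}
step 14 deliver 1→0: —
step 15 deliver 0→1: —
step 16 propose(1,'z'): —

0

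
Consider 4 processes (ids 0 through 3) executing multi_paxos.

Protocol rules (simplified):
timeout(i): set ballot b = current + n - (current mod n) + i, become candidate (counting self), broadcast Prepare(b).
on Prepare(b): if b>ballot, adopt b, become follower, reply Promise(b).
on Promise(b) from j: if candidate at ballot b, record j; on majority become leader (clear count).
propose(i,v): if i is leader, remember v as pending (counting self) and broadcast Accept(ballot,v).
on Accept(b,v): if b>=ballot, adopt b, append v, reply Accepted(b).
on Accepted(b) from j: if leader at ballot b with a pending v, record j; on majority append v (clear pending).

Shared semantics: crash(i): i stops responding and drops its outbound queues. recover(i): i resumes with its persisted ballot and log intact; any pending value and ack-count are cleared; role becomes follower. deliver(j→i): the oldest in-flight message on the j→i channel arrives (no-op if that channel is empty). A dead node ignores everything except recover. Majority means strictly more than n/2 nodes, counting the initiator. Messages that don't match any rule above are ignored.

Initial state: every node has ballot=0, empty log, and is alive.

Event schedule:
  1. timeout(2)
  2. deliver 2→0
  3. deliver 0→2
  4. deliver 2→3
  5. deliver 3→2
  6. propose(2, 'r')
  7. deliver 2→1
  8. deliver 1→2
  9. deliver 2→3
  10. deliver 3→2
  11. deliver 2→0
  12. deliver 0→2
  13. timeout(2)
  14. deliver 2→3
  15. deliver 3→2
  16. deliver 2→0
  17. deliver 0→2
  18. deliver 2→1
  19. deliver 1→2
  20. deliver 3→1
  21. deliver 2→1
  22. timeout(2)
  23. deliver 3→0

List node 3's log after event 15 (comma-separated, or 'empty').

1. timeout(2):  <2:cand b6 ->
2. deliver 2→0:  <0:foll b6 ->
3. deliver 0→2:  nop
4. deliver 2→3:  <3:foll b6 ->
5. deliver 3→2:  <2:lead b6 ->
6. propose(2,'r'):  nop
7. deliver 2→1:  <1:foll b6 ->
8. deliver 1→2:  nop
9. deliver 2→3:  <3:foll b6 r>
10. deliver 3→2:  nop
11. deliver 2→0:  <0:foll b6 r>
12. deliver 0→2:  <2:lead b6 r>
13. timeout(2):  <2:cand b10 r>
14. deliver 2→3:  <3:foll b10 r>
15. deliver 3→2:  nop

r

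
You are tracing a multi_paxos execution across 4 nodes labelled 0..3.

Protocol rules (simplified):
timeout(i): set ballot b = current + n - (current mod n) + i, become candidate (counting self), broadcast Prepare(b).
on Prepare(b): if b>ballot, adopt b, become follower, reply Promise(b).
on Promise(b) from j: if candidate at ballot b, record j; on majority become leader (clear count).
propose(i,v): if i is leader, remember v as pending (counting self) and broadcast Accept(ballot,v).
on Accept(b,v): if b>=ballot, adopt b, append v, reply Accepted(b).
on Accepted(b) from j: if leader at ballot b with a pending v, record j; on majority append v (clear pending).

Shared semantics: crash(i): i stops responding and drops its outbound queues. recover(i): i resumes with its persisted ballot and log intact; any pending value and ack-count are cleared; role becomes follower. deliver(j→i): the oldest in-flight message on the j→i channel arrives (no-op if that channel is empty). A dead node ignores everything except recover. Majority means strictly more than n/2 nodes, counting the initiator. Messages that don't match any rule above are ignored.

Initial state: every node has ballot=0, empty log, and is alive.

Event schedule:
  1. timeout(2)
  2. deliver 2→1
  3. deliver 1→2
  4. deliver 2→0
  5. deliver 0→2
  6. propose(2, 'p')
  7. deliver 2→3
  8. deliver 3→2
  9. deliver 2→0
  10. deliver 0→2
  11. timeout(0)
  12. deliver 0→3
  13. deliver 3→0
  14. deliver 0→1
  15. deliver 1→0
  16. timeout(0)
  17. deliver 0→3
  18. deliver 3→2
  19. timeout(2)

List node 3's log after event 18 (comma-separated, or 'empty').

empty

e1 timeout(2): 2[cand,b=6,-]
e2 deliver 2→1: 1[foll,b=6,-]
e3 deliver 1→2: ·
e4 deliver 2→0: 0[foll,b=6,-]
e5 deliver 0→2: 2[lead,b=6,-]
e6 propose(2,'p'): ·
e7 deliver 2→3: 3[foll,b=6,-]
e8 deliver 3→2: ·
e9 deliver 2→0: 0[foll,b=6,p]
e10 deliver 0→2: ·
e11 timeout(0): 0[cand,b=8,p]
e12 deliver 0→3: 3[foll,b=8,-]
e13 deliver 3→0: ·
e14 deliver 0→1: 1[foll,b=8,-]
e15 deliver 1→0: 0[lead,b=8,p]
e16 timeout(0): 0[cand,b=12,p]
e17 deliver 0→3: 3[foll,b=12,-]
e18 deliver 3→2: ·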